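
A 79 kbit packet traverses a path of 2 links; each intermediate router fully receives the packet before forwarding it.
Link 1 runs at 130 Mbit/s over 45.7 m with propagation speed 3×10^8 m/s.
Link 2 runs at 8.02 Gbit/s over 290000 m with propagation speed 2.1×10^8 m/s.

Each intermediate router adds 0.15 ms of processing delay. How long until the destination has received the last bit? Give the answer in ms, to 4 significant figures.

2.149 ms

L = 79000 bits.
Transmission delays (L/R per hop): 0.607692, 0.00985037 ms; sum = 0.617543 ms.
Propagation delays (d/s per hop): 0.000152333, 1.38095 ms; sum = 1.3811 ms.
Processing at 1 router(s): 1 × 0.15 ms = 0.15 ms.
End-to-end = 2.149 ms.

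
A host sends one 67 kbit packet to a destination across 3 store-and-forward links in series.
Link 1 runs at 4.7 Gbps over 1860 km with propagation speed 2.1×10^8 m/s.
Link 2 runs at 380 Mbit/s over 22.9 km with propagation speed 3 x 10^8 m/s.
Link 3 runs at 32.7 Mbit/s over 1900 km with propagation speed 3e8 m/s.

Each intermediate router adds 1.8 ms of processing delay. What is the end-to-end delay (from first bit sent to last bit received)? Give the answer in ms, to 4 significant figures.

21.11 ms

L = 67000 bits.
Transmission delays (L/R per hop): 0.0142553, 0.176316, 2.04893 ms; sum = 2.2395 ms.
Propagation delays (d/s per hop): 8.85714, 0.0763333, 6.33333 ms; sum = 15.2668 ms.
Processing at 2 router(s): 2 × 1.8 ms = 3.6 ms.
End-to-end = 21.11 ms.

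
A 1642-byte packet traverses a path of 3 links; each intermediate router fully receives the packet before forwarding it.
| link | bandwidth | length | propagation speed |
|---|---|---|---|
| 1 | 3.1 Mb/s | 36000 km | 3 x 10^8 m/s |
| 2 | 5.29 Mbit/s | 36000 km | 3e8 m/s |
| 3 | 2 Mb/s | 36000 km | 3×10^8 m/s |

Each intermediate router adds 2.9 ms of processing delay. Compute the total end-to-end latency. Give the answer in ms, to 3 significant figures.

379 ms

L = 1642 × 8 = 13136 bits.
Transmission delays (L/R per hop): 4.23742, 2.48318, 6.568 ms; sum = 13.2886 ms.
Propagation delays (d/s per hop): 120, 120, 120 ms; sum = 360 ms.
Processing at 2 router(s): 2 × 2.9 ms = 5.8 ms.
End-to-end = 379 ms.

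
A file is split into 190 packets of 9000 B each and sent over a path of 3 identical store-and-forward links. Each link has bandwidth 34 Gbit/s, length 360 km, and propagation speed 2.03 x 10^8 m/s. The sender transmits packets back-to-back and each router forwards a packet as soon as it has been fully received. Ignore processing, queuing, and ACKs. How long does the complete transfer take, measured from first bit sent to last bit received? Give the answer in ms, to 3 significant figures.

Per-hop transmission t_tx = L/R = 72000/34000000000 = 0.00211765 ms.
Per-hop propagation t_prop = 360000/2.03e+08 = 1.7734 ms.
Pipeline fill: first packet needs 3·t_tx to clear all hops; remaining 189 packets each add one t_tx.
Total = (3+190-1)·t_tx + 3·t_prop = 192·0.00211765 + 3·1.7734 = 5.73 ms.

5.73 ms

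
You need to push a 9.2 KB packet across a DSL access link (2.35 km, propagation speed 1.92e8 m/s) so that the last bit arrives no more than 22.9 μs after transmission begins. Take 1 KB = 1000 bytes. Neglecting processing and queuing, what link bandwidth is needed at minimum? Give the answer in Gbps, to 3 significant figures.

L = 73600 bits.
Propagation delay = 2350 / 192000000 = 12.2396 μs.
Transmission budget = 22.9 − 12.2396 = 10.6604 μs.
R ≥ L / t_tx = 73600 bits / 1.06604e-05 s = 6.90 Gbps.

6.90 Gbps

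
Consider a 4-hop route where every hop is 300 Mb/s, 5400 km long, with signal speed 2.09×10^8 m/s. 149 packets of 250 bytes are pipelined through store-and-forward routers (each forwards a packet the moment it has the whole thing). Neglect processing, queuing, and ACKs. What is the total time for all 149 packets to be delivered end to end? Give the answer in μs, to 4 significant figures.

104400 μs

Per-hop transmission t_tx = L/R = 2000/300000000 = 6.66667 μs.
Per-hop propagation t_prop = 5400000/209000000 = 25837.3 μs.
Pipeline fill: first packet needs 4·t_tx to clear all hops; remaining 148 packets each add one t_tx.
Total = (4+149-1)·t_tx + 4·t_prop = 152·6.66667 + 4·25837.3 = 104400 μs.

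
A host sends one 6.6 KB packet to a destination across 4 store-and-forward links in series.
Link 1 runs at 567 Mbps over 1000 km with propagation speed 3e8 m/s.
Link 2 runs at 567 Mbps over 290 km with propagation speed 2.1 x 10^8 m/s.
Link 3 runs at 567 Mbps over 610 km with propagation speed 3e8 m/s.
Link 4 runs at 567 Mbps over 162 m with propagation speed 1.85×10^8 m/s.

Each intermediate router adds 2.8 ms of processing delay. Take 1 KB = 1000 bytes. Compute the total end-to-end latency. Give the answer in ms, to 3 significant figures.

L = 52800 bits.
Transmission delay per hop = L/R = 52800/567000000 = 0.0931217 ms; 4 hops → 0.372487 ms.
Propagation delays (d/s per hop): 3.33333, 1.38095, 2.03333, 0.000875676 ms; sum = 6.74849 ms.
Processing at 3 router(s): 3 × 2.8 ms = 8.4 ms.
End-to-end = 15.5 ms.

15.5 ms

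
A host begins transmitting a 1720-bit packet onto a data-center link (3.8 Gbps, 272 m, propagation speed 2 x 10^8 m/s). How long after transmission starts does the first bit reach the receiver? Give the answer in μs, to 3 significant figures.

1.36 μs

First bit experiences only propagation delay: d/s = 272/200000000 = 1.36 μs.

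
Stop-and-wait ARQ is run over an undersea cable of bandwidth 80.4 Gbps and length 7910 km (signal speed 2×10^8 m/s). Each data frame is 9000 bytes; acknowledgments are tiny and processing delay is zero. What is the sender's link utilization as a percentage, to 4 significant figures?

0.001132 %

t_tx = L/R = 72000/80400000000 = 8.95522e-07 s.
t_prop = 7910000/200000000 = 0.03955 s; RTT = 0.0791 s.
Cycle = t_tx + RTT = 0.0791009 s.
Utilization = t_tx / cycle = 8.95522e-07/0.0791009 = 0.001132 %.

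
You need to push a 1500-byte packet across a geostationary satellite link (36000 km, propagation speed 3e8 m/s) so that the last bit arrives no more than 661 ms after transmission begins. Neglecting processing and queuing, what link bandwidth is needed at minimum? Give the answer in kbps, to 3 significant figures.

L = 12000 bits.
Propagation delay = 36000000 / 300000000 = 120 ms.
Transmission budget = 661 − 120 = 541 ms.
R ≥ L / t_tx = 12000 bits / 0.541 s = 22.2 kbps.

22.2 kbps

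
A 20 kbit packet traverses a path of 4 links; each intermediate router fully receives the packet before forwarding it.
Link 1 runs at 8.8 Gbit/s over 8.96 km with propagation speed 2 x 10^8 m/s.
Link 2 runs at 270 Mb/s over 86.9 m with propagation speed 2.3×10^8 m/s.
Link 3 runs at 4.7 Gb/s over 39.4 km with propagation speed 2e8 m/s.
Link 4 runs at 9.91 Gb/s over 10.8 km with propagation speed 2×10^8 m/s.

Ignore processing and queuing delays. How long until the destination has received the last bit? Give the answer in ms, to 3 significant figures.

0.379 ms

L = 20000 bits.
Transmission delays (L/R per hop): 0.00227273, 0.0740741, 0.00425532, 0.00201816 ms; sum = 0.0826203 ms.
Propagation delays (d/s per hop): 0.0448, 0.000377826, 0.197, 0.054 ms; sum = 0.296178 ms.
End-to-end = 0.379 ms.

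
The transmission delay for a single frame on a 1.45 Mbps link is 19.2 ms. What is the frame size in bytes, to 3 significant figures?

3480 bytes

L = R × t_tx = 1450000 b/s × 0.0192 s = 27840 bits.
In bytes: 27840 / 8 = 3480 bytes.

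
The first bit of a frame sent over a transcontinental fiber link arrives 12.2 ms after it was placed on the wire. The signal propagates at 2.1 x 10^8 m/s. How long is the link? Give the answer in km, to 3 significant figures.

d = s × t_prop = 210000000 × 0.0122 = 2560 km.

2560 km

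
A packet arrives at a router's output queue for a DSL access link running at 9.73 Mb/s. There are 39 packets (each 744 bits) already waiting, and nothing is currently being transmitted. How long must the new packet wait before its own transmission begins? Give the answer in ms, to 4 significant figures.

2.982 ms

Each queued packet: L/R = 744/9730000 = 0.0764645 ms.
39 queued → 2.98212 ms.
Queuing delay = 2.982 ms.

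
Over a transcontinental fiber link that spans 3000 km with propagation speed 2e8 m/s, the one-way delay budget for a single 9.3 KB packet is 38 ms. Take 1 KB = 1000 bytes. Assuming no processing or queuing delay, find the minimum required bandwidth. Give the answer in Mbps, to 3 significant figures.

L = 74400 bits.
Propagation delay = 3000000 / 200000000 = 15 ms.
Transmission budget = 38 − 15 = 23 ms.
R ≥ L / t_tx = 74400 bits / 0.023 s = 3.23 Mbps.

3.23 Mbps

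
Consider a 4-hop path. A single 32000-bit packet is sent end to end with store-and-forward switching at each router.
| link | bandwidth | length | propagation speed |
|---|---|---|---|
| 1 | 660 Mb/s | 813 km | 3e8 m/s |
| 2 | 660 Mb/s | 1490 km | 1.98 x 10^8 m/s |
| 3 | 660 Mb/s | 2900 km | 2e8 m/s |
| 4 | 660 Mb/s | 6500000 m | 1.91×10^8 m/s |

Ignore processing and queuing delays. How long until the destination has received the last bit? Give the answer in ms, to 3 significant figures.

Transmission delay per hop = L/R = 32000/660000000 = 0.0484848 ms; 4 hops → 0.193939 ms.
Propagation delays (d/s per hop): 2.71, 7.52525, 14.5, 34.0314 ms; sum = 58.7667 ms.
End-to-end = 59.0 ms.

59.0 ms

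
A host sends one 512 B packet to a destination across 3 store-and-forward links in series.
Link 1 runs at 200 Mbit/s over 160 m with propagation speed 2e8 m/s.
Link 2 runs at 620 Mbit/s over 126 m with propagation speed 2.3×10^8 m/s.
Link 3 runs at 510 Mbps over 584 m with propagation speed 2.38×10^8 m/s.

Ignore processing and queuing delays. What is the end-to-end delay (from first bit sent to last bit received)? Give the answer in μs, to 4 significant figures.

L = 512 × 8 = 4096 bits.
Transmission delays (L/R per hop): 20.48, 6.60645, 8.03137 μs; sum = 35.1178 μs.
Propagation delays (d/s per hop): 0.8, 0.547826, 2.45378 μs; sum = 3.80161 μs.
End-to-end = 38.92 μs.

38.92 μs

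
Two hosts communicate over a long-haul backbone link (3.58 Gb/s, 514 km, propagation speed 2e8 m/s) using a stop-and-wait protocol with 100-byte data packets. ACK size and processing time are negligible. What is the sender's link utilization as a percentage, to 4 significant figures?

0.004347 %

t_tx = L/R = 800/3580000000 = 2.23464e-07 s.
t_prop = 514000/200000000 = 0.00257 s; RTT = 0.00514 s.
Cycle = t_tx + RTT = 0.00514022 s.
Utilization = t_tx / cycle = 2.23464e-07/0.00514022 = 0.004347 %.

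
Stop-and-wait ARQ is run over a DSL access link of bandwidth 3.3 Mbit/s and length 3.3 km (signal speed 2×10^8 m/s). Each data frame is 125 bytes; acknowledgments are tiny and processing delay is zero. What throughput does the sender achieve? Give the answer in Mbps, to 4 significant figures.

t_tx = L/R = 1000/3300000 = 0.00030303 s.
t_prop = 3300/200000000 = 1.65e-05 s; RTT = 3.3e-05 s.
Cycle = t_tx + RTT = 0.00033603 s.
Throughput = L / cycle = 1000 / 0.00033603 = 2.976 Mbps.

2.976 Mbps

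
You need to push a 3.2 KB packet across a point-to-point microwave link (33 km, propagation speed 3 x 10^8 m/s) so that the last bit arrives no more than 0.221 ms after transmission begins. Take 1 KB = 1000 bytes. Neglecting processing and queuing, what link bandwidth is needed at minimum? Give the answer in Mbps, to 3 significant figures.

L = 25600 bits.
Propagation delay = 33000 / 300000000 = 0.11 ms.
Transmission budget = 0.221 − 0.11 = 0.111 ms.
R ≥ L / t_tx = 25600 bits / 0.000111 s = 231 Mbps.

231 Mbps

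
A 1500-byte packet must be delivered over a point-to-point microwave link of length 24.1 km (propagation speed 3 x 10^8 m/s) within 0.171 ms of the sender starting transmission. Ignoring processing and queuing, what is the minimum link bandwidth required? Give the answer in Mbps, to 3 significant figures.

L = 12000 bits.
Propagation delay = 24100 / 300000000 = 0.0803333 ms.
Transmission budget = 0.171 − 0.0803333 = 0.0906667 ms.
R ≥ L / t_tx = 12000 bits / 9.06667e-05 s = 132 Mbps.

132 Mbps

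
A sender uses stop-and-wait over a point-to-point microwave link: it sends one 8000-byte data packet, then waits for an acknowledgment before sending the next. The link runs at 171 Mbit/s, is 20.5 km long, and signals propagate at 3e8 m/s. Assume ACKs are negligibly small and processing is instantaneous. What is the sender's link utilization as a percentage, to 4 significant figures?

t_tx = L/R = 64000/171000000 = 0.000374269 s.
t_prop = 20500/300000000 = 6.83333e-05 s; RTT = 0.000136667 s.
Cycle = t_tx + RTT = 0.000510936 s.
Utilization = t_tx / cycle = 0.000374269/0.000510936 = 73.25 %.

73.25 %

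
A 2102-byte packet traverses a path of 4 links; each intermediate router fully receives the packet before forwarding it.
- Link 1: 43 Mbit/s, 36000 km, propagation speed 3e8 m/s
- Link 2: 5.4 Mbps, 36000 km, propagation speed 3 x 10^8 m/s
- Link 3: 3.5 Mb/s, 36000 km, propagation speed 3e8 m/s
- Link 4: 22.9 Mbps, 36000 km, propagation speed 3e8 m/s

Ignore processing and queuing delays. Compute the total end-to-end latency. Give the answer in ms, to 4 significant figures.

489.0 ms

L = 2102 × 8 = 16816 bits.
Transmission delays (L/R per hop): 0.39107, 3.11407, 4.80457, 0.734323 ms; sum = 9.04404 ms.
Propagation delays (d/s per hop): 120, 120, 120, 120 ms; sum = 480 ms.
End-to-end = 489.0 ms.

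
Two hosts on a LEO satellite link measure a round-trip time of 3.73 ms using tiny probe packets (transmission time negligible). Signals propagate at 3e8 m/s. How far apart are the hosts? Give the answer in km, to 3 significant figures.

560 km

One-way propagation = RTT/2 = 1.865 ms.
d = s × t = 300000000 × 0.001865 = 560 km.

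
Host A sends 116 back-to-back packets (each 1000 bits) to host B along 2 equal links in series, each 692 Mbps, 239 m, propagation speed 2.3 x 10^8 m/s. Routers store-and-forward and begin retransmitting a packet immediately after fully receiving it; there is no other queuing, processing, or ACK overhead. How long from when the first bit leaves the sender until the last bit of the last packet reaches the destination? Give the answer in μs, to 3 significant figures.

Per-hop transmission t_tx = L/R = 1000/692000000 = 1.44509 μs.
Per-hop propagation t_prop = 239/2.3e+08 = 1.03913 μs.
Pipeline fill: first packet needs 2·t_tx to clear all hops; remaining 115 packets each add one t_tx.
Total = (2+116-1)·t_tx + 2·t_prop = 117·1.44509 + 2·1.03913 = 171 μs.

171 μs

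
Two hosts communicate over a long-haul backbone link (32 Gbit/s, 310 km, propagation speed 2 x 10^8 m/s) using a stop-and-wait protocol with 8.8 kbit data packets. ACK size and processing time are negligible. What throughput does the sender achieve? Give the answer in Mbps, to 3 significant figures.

2.84 Mbps

t_tx = L/R = 8800/32000000000 = 2.75e-07 s.
t_prop = 310000/200000000 = 0.00155 s; RTT = 0.0031 s.
Cycle = t_tx + RTT = 0.00310028 s.
Throughput = L / cycle = 8800 / 0.00310028 = 2.84 Mbps.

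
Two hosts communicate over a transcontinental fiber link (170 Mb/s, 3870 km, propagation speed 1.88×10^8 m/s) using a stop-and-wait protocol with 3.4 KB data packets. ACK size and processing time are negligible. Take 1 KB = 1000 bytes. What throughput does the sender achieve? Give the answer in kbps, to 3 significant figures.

658 kbps

t_tx = L/R = 27200/170000000 = 0.00016 s.
t_prop = 3870000/188000000 = 0.0205851 s; RTT = 0.0411702 s.
Cycle = t_tx + RTT = 0.0413302 s.
Throughput = L / cycle = 27200 / 0.0413302 = 658 kbps.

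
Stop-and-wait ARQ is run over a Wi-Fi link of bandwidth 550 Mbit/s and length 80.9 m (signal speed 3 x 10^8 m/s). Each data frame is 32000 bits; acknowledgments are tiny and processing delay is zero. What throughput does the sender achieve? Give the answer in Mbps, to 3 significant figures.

545 Mbps

t_tx = L/R = 32000/550000000 = 5.81818e-05 s.
t_prop = 80.9/300000000 = 2.69667e-07 s; RTT = 5.39333e-07 s.
Cycle = t_tx + RTT = 5.87212e-05 s.
Throughput = L / cycle = 32000 / 5.87212e-05 = 545 Mbps.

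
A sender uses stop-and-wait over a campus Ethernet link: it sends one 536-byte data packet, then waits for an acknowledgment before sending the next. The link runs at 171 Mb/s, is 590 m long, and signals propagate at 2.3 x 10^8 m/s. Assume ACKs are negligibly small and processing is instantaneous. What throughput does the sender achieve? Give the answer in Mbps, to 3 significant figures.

142 Mbps

t_tx = L/R = 4288/171000000 = 2.5076e-05 s.
t_prop = 590/2.3e+08 = 2.56522e-06 s; RTT = 5.13043e-06 s.
Cycle = t_tx + RTT = 3.02065e-05 s.
Throughput = L / cycle = 4288 / 3.02065e-05 = 142 Mbps.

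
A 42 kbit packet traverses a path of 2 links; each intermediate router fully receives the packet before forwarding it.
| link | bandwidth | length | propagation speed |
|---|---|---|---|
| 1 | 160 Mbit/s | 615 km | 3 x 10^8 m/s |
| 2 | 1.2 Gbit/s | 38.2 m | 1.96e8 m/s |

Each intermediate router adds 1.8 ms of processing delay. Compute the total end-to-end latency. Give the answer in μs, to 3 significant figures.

L = 42000 bits.
Transmission delays (L/R per hop): 262.5, 35 μs; sum = 297.5 μs.
Propagation delays (d/s per hop): 2050, 0.194898 μs; sum = 2050.19 μs.
Processing at 1 router(s): 1 × 1.8 ms = 1800 μs.
End-to-end = 4150 μs.

4150 μs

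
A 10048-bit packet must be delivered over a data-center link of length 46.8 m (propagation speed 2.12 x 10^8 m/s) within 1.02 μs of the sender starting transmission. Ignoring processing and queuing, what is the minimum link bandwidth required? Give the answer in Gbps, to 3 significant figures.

12.6 Gbps

Propagation delay = 46.8 / 212000000 = 0.220755 μs.
Transmission budget = 1.02 − 0.220755 = 0.799245 μs.
R ≥ L / t_tx = 10048 bits / 7.99245e-07 s = 12.6 Gbps.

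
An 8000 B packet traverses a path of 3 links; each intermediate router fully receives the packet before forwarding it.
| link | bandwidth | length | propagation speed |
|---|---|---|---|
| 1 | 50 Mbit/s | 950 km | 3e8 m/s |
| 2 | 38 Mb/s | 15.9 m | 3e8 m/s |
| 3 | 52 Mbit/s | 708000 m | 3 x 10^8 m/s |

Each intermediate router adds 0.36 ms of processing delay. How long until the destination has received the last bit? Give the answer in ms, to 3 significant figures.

L = 8000 × 8 = 64000 bits.
Transmission delays (L/R per hop): 1.28, 1.68421, 1.23077 ms; sum = 4.19498 ms.
Propagation delays (d/s per hop): 3.16667, 5.3e-05, 2.36 ms; sum = 5.52672 ms.
Processing at 2 router(s): 2 × 0.36 ms = 0.72 ms.
End-to-end = 10.4 ms.

10.4 ms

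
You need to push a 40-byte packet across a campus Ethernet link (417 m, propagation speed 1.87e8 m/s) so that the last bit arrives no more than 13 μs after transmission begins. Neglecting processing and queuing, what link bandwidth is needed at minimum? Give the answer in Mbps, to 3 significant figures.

L = 320 bits.
Propagation delay = 417 / 187000000 = 2.22995 μs.
Transmission budget = 13 − 2.22995 = 10.7701 μs.
R ≥ L / t_tx = 320 bits / 1.07701e-05 s = 29.7 Mbps.

29.7 Mbps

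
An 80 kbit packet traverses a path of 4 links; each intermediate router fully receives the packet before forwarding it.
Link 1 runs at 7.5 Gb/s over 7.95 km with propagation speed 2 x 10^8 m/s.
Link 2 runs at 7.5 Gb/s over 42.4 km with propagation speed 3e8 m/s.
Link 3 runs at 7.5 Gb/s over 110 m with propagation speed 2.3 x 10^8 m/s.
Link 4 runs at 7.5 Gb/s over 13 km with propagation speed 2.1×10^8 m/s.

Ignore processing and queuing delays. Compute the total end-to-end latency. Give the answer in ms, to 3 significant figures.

0.286 ms

L = 80000 bits.
Transmission delay per hop = L/R = 80000/7500000000 = 0.0106667 ms; 4 hops → 0.0426667 ms.
Propagation delays (d/s per hop): 0.03975, 0.141333, 0.000478261, 0.0619048 ms; sum = 0.243466 ms.
End-to-end = 0.286 ms.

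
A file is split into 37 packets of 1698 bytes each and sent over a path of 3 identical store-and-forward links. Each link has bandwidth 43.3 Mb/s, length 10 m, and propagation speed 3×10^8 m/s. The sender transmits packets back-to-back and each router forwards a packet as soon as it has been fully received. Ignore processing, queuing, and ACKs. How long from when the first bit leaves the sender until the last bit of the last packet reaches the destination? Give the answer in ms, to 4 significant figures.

Per-hop transmission t_tx = L/R = 13584/43300000 = 0.313718 ms.
Per-hop propagation t_prop = 10/300000000 = 3.33333e-05 ms.
Pipeline fill: first packet needs 3·t_tx to clear all hops; remaining 36 packets each add one t_tx.
Total = (3+37-1)·t_tx + 3·t_prop = 39·0.313718 + 3·3.33333e-05 = 12.24 ms.

12.24 ms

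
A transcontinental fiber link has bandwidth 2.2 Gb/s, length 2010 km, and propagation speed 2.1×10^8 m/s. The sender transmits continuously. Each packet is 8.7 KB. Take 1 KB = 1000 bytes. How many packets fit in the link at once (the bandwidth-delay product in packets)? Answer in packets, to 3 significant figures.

303 packets

Propagation delay = 2010000 / 210000000 = 0.00957143 s.
BDP = R × t_prop = 2200000000 × 0.00957143 = 21057100 bits.
In packets of 69600 bits: 303 packets.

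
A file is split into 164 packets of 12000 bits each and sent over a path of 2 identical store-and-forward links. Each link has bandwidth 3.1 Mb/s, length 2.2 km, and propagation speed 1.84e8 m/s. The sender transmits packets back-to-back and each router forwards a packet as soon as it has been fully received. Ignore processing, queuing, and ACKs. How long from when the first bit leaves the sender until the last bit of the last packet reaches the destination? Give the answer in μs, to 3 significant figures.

Per-hop transmission t_tx = L/R = 12000/3100000 = 3870.97 μs.
Per-hop propagation t_prop = 2200/184000000 = 11.9565 μs.
Pipeline fill: first packet needs 2·t_tx to clear all hops; remaining 163 packets each add one t_tx.
Total = (2+164-1)·t_tx + 2·t_prop = 165·3870.97 + 2·11.9565 = 639000 μs.

639000 μs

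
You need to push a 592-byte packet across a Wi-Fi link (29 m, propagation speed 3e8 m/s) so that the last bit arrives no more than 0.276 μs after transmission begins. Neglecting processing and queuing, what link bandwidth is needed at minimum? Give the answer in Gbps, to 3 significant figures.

26.4 Gbps

L = 4736 bits.
Propagation delay = 29 / 300000000 = 0.0966667 μs.
Transmission budget = 0.276 − 0.0966667 = 0.179333 μs.
R ≥ L / t_tx = 4736 bits / 1.79333e-07 s = 26.4 Gbps.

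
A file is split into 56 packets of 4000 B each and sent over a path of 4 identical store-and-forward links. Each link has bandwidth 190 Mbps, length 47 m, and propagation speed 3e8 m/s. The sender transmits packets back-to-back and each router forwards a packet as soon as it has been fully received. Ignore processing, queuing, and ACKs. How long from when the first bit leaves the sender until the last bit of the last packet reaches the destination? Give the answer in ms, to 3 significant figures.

9.94 ms

Per-hop transmission t_tx = L/R = 32000/190000000 = 0.168421 ms.
Per-hop propagation t_prop = 47/300000000 = 0.000156667 ms.
Pipeline fill: first packet needs 4·t_tx to clear all hops; remaining 55 packets each add one t_tx.
Total = (4+56-1)·t_tx + 4·t_prop = 59·0.168421 + 4·0.000156667 = 9.94 ms.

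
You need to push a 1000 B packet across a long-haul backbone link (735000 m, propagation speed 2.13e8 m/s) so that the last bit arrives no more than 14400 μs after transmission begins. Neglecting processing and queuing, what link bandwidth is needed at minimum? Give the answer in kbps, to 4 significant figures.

730.6 kbps

L = 8000 bits.
Propagation delay = 735000 / 213000000 = 3450.7 μs.
Transmission budget = 14400 − 3450.7 = 10949.3 μs.
R ≥ L / t_tx = 8000 bits / 0.0109493 s = 730.6 kbps.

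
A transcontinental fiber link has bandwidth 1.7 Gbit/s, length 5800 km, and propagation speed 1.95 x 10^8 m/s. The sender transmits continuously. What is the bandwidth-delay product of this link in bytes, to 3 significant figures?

Propagation delay = 5800000 / 195000000 = 0.0297436 s.
BDP = R × t_prop = 1700000000 × 0.0297436 = 50564100 bits.
In bytes: 50564100/8 = 6320000 bytes.

6320000 bytes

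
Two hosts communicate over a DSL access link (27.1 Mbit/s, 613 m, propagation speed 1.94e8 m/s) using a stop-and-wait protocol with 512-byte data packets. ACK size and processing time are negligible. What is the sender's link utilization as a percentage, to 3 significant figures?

t_tx = L/R = 4096/27100000 = 0.000151144 s.
t_prop = 613/194000000 = 3.15979e-06 s; RTT = 6.31959e-06 s.
Cycle = t_tx + RTT = 0.000157463 s.
Utilization = t_tx / cycle = 0.000151144/0.000157463 = 96.0 %.

96.0 %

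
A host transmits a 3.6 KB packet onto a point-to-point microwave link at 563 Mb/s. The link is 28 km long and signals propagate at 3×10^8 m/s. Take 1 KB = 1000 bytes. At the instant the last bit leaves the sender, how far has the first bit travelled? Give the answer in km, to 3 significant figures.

15.3 km

t_tx = L/R = 28800/563000000 = 5.11545e-05 s.
Distance = s × t_tx = 300000000 × 5.11545e-05 = 15.3 km.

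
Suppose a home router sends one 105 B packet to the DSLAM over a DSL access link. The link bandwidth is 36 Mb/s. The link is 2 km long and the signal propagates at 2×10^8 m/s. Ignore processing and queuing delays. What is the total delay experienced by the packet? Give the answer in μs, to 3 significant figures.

L = 105 × 8 = 840 bits.
Transmission delay = L/R = 840 / 36000000 = 23.3333 μs.
Propagation delay = d/s = 2000 m / 200000000 m/s = 10 μs.
Total = 33.3 μs.

33.3 μs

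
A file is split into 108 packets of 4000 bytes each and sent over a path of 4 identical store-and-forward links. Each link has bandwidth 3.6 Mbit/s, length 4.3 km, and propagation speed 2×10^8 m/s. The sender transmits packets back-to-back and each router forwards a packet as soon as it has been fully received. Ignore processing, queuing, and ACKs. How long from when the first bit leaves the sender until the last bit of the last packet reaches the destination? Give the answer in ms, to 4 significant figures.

Per-hop transmission t_tx = L/R = 32000/3600000 = 8.88889 ms.
Per-hop propagation t_prop = 4300/200000000 = 0.0215 ms.
Pipeline fill: first packet needs 4·t_tx to clear all hops; remaining 107 packets each add one t_tx.
Total = (4+108-1)·t_tx + 4·t_prop = 111·8.88889 + 4·0.0215 = 986.8 ms.

986.8 ms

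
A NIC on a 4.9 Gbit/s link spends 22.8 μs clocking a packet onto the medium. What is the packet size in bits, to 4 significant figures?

111700 bits

L = R × t_tx = 4900000000 b/s × 2.28e-05 s = 111720 bits.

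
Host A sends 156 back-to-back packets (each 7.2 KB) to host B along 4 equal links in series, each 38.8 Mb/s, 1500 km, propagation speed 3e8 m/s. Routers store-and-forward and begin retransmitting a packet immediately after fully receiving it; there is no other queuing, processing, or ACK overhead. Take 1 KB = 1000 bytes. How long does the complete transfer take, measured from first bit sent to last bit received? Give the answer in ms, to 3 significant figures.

Per-hop transmission t_tx = L/R = 57600/38800000 = 1.48454 ms.
Per-hop propagation t_prop = 1500000/300000000 = 5 ms.
Pipeline fill: first packet needs 4·t_tx to clear all hops; remaining 155 packets each add one t_tx.
Total = (4+156-1)·t_tx + 4·t_prop = 159·1.48454 + 4·5 = 256 ms.

256 ms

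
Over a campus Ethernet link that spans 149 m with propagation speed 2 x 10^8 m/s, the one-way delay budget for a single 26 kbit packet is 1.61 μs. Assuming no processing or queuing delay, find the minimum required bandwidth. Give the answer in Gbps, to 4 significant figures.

30.06 Gbps

Propagation delay = 149 / 200000000 = 0.745 μs.
Transmission budget = 1.61 − 0.745 = 0.865 μs.
R ≥ L / t_tx = 26000 bits / 8.65e-07 s = 30.06 Gbps.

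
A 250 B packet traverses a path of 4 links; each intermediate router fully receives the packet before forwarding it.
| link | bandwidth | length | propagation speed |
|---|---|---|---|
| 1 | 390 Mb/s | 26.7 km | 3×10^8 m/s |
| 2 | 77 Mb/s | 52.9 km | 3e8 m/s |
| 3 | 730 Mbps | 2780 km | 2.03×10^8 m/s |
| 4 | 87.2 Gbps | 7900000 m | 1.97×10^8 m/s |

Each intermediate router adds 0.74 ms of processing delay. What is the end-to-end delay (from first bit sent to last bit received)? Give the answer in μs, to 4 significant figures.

L = 250 × 8 = 2000 bits.
Transmission delays (L/R per hop): 5.12821, 25.974, 2.73973, 0.0229358 μs; sum = 33.8649 μs.
Propagation delays (d/s per hop): 89, 176.333, 13694.6, 40101.5 μs; sum = 54061.4 μs.
Processing at 3 router(s): 3 × 0.74 ms = 2220 μs.
End-to-end = 56320 μs.

56320 μs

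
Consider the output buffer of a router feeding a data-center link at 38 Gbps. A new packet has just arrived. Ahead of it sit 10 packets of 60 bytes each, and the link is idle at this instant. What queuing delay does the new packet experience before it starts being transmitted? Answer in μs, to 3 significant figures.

Each queued packet: L/R = 480/38000000000 = 0.0126316 μs.
10 queued → 0.126316 μs.
Queuing delay = 0.126 μs.

0.126 μs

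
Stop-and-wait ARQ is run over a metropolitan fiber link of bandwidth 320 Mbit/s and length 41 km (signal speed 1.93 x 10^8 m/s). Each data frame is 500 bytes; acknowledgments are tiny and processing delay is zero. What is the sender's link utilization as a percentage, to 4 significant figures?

t_tx = L/R = 4000/320000000 = 1.25e-05 s.
t_prop = 41000/193000000 = 0.000212435 s; RTT = 0.00042487 s.
Cycle = t_tx + RTT = 0.00043737 s.
Utilization = t_tx / cycle = 1.25e-05/0.00043737 = 2.858 %.

2.858 %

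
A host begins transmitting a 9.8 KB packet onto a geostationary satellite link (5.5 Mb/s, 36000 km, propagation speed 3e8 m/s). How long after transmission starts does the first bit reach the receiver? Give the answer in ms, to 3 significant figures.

First bit experiences only propagation delay: d/s = 36000000/300000000 = 120 ms.

120 ms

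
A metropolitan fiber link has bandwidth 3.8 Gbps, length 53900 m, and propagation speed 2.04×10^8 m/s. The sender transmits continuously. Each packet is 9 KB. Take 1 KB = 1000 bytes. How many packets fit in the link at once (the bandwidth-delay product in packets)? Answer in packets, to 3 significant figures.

Propagation delay = 53900 / 204000000 = 0.000264216 s.
BDP = R × t_prop = 3800000000 × 0.000264216 = 1004020 bits.
In packets of 72000 bits: 13.9 packets.

13.9 packets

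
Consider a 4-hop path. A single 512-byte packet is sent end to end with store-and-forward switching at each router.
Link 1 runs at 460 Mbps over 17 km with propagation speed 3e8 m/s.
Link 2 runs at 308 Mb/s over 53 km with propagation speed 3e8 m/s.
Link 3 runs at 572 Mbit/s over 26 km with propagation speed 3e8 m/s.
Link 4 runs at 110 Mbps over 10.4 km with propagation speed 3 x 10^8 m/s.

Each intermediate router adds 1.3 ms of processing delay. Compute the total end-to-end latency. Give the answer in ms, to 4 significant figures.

4.321 ms

L = 512 × 8 = 4096 bits.
Transmission delays (L/R per hop): 0.00890435, 0.0132987, 0.00716084, 0.0372364 ms; sum = 0.0666003 ms.
Propagation delays (d/s per hop): 0.0566667, 0.176667, 0.0866667, 0.0346667 ms; sum = 0.354667 ms.
Processing at 3 router(s): 3 × 1.3 ms = 3.9 ms.
End-to-end = 4.321 ms.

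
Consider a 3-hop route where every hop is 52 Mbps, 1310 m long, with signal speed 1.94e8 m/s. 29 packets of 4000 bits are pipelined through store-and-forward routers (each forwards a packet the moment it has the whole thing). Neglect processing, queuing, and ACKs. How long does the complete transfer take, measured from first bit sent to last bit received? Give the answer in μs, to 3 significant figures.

2400 μs

Per-hop transmission t_tx = L/R = 4000/52000000 = 76.9231 μs.
Per-hop propagation t_prop = 1310/194000000 = 6.75258 μs.
Pipeline fill: first packet needs 3·t_tx to clear all hops; remaining 28 packets each add one t_tx.
Total = (3+29-1)·t_tx + 3·t_prop = 31·76.9231 + 3·6.75258 = 2400 μs.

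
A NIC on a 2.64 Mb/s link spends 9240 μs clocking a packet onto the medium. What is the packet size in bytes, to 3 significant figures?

3050 bytes

L = R × t_tx = 2640000 b/s × 0.00924 s = 24393.6 bits.
In bytes: 24393.6 / 8 = 3050 bytes.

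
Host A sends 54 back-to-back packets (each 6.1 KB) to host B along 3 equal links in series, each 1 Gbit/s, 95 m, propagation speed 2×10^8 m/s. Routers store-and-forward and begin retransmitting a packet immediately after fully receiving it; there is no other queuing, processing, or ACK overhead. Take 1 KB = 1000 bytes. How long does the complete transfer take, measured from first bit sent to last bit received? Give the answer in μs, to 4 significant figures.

2734 μs

Per-hop transmission t_tx = L/R = 48800/1000000000 = 48.8 μs.
Per-hop propagation t_prop = 95/200000000 = 0.475 μs.
Pipeline fill: first packet needs 3·t_tx to clear all hops; remaining 53 packets each add one t_tx.
Total = (3+54-1)·t_tx + 3·t_prop = 56·48.8 + 3·0.475 = 2734 μs.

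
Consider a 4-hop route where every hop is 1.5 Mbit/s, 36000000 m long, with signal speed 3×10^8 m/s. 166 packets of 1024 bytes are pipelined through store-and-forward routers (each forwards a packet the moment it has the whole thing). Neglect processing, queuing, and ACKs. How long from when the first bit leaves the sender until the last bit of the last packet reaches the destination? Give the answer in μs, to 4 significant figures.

1403000 μs

Per-hop transmission t_tx = L/R = 8192/1500000 = 5461.33 μs.
Per-hop propagation t_prop = 36000000/300000000 = 120000 μs.
Pipeline fill: first packet needs 4·t_tx to clear all hops; remaining 165 packets each add one t_tx.
Total = (4+166-1)·t_tx + 4·t_prop = 169·5461.33 + 4·120000 = 1403000 μs.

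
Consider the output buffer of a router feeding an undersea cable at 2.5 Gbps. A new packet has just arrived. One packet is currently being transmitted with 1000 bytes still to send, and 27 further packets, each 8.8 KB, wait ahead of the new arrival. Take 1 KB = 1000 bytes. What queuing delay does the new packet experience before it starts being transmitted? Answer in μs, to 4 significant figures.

763.5 μs

Each queued packet: L/R = 70400/2500000000 = 28.16 μs.
27 queued → 760.32 μs.
Plus remaining 8000 bits of current packet: 3.2 μs.
Queuing delay = 763.5 μs.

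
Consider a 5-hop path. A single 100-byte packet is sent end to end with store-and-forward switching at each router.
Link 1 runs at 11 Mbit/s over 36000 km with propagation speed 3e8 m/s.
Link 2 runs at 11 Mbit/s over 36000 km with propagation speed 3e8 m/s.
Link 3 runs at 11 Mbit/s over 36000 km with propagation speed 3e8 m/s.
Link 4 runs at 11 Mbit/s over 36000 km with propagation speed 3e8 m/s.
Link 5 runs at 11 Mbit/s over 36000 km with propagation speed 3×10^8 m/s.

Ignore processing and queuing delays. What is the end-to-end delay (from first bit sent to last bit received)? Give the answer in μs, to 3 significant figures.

L = 100 × 8 = 800 bits.
Transmission delay per hop = L/R = 800/11000000 = 72.7273 μs; 5 hops → 363.636 μs.
Propagation delays (d/s per hop): 120000, 120000, 120000, 120000, 120000 μs; sum = 600000 μs.
End-to-end = 600000 μs.

600000 μs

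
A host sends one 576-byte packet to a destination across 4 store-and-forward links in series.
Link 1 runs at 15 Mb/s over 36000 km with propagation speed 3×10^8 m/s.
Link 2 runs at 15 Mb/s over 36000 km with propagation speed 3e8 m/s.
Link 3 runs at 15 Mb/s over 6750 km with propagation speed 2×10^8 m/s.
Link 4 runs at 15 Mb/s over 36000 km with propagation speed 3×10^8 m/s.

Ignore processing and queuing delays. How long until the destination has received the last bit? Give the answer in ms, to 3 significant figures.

395 ms

L = 576 × 8 = 4608 bits.
Transmission delay per hop = L/R = 4608/15000000 = 0.3072 ms; 4 hops → 1.2288 ms.
Propagation delays (d/s per hop): 120, 120, 33.75, 120 ms; sum = 393.75 ms.
End-to-end = 395 ms.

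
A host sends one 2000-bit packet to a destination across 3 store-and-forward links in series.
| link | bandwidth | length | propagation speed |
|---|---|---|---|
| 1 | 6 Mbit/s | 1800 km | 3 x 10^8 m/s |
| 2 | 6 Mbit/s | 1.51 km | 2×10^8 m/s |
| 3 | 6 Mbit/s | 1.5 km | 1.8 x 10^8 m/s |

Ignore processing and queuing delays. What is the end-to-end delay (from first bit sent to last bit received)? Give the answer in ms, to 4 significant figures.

Transmission delay per hop = L/R = 2000/6000000 = 0.333333 ms; 3 hops → 1 ms.
Propagation delays (d/s per hop): 6, 0.00755, 0.00833333 ms; sum = 6.01588 ms.
End-to-end = 7.016 ms.

7.016 ms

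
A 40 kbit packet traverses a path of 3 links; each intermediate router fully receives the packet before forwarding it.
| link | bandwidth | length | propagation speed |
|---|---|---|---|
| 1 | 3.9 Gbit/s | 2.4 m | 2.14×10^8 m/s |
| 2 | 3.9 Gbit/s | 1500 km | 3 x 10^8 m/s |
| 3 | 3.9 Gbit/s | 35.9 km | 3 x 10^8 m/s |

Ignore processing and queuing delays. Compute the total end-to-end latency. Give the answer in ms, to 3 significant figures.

5.15 ms

L = 40000 bits.
Transmission delay per hop = L/R = 40000/3900000000 = 0.0102564 ms; 3 hops → 0.0307692 ms.
Propagation delays (d/s per hop): 1.1215e-05, 5, 0.119667 ms; sum = 5.11968 ms.
End-to-end = 5.15 ms.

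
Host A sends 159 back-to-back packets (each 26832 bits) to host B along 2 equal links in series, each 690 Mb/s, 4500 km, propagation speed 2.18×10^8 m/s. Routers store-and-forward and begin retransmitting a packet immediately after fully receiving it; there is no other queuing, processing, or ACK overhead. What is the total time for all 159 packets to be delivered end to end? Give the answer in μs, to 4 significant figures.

Per-hop transmission t_tx = L/R = 26832/690000000 = 38.887 μs.
Per-hop propagation t_prop = 4500000/2.18e+08 = 20642.2 μs.
Pipeline fill: first packet needs 2·t_tx to clear all hops; remaining 158 packets each add one t_tx.
Total = (2+159-1)·t_tx + 2·t_prop = 160·38.887 + 2·20642.2 = 47510 μs.

47510 μs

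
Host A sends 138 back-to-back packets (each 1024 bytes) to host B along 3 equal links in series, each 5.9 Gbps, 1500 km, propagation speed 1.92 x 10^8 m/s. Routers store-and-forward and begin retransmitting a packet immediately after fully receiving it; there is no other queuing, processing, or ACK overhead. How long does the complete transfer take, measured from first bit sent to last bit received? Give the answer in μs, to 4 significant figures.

23630 μs

Per-hop transmission t_tx = L/R = 8192/5900000000 = 1.38847 μs.
Per-hop propagation t_prop = 1500000/192000000 = 7812.5 μs.
Pipeline fill: first packet needs 3·t_tx to clear all hops; remaining 137 packets each add one t_tx.
Total = (3+138-1)·t_tx + 3·t_prop = 140·1.38847 + 3·7812.5 = 23630 μs.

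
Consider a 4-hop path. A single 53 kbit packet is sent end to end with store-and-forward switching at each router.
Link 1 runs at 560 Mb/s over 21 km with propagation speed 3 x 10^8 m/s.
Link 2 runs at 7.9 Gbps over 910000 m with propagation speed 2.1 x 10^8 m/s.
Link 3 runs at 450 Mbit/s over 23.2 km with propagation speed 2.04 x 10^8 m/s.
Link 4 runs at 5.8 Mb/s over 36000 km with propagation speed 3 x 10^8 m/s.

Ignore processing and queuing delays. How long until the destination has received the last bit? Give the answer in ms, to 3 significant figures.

L = 53000 bits.
Transmission delays (L/R per hop): 0.0946429, 0.00670886, 0.117778, 9.13793 ms; sum = 9.35706 ms.
Propagation delays (d/s per hop): 0.07, 4.33333, 0.113725, 120 ms; sum = 124.517 ms.
End-to-end = 134 ms.

134 ms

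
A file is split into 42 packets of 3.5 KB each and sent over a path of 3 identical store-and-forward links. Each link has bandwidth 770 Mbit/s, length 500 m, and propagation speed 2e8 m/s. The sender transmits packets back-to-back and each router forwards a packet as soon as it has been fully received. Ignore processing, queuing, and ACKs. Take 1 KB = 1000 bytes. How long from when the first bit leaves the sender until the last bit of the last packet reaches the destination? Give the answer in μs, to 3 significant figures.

Per-hop transmission t_tx = L/R = 28000/770000000 = 36.3636 μs.
Per-hop propagation t_prop = 500/200000000 = 2.5 μs.
Pipeline fill: first packet needs 3·t_tx to clear all hops; remaining 41 packets each add one t_tx.
Total = (3+42-1)·t_tx + 3·t_prop = 44·36.3636 + 3·2.5 = 1610 μs.

1610 μs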